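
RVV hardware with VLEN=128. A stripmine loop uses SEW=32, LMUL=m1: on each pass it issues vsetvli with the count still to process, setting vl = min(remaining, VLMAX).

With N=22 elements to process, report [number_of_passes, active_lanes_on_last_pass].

[iterations, last_vl] = [6, 2]

lanes per group: 128·1/32 = 4
N=22: ⌈22/4⌉ = 6 iters; last vl = 22 − 5×4 = 2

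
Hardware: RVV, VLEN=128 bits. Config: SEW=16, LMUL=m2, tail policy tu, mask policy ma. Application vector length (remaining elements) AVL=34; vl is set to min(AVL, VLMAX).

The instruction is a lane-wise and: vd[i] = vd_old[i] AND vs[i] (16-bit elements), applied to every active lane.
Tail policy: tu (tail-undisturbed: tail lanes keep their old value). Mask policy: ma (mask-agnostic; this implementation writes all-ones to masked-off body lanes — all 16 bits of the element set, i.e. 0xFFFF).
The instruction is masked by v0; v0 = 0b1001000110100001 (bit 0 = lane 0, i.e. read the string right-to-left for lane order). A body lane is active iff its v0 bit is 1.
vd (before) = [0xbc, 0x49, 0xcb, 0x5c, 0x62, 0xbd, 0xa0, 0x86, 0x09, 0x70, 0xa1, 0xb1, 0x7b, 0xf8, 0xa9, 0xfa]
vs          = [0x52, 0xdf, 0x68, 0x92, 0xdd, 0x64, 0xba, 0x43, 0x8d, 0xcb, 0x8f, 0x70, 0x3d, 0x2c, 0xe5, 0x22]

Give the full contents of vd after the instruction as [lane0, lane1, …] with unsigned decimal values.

vd = [16, 65535, 65535, 65535, 65535, 36, 65535, 2, 9, 65535, 65535, 65535, 57, 65535, 65535, 34]

VLMAX = VLEN×LMUL/SEW = 128×2/16 = 16
AVL=34 > VLMAX=16, so vl = 16
  i=0: and(0xbc,0x52) → 16
  i=1: mask-off/ones → 65535
  i=2: mask-off/ones → 65535
  i=3: mask-off/ones → 65535
  i=4: mask-off/ones → 65535
  i=5: and(0xbd,0x64) → 36
  i=6: mask-off/ones → 65535
  i=7: and(0x86,0x43) → 2
  i=8: and(0x09,0x8d) → 9
  i=9: mask-off/ones → 65535
  i=10: mask-off/ones → 65535
  i=11: mask-off/ones → 65535
  i=12: and(0x7b,0x3d) → 57
  i=13: mask-off/ones → 65535
  i=14: mask-off/ones → 65535
  i=15: and(0xfa,0x22) → 34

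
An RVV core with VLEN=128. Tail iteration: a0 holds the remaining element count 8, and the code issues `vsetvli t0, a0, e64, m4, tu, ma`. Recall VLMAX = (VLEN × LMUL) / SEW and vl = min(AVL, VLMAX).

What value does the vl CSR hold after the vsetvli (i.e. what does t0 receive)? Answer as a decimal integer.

vl = 8

VLMAX = VLEN×LMUL/SEW = 128×4/64 = 8
vl ← min(8, 8) = 8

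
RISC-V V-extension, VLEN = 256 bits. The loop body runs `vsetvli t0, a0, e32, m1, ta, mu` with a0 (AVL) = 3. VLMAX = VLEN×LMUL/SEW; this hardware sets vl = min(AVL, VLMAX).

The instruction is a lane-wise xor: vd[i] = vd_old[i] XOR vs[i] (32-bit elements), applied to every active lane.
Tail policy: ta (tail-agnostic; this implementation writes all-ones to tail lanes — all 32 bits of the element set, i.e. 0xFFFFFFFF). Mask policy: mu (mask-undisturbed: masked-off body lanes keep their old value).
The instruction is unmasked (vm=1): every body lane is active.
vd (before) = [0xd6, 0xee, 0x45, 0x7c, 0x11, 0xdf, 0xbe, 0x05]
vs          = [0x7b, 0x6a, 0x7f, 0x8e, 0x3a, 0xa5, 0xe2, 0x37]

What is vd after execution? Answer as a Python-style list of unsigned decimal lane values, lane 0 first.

vd = [173, 132, 58, 4294967295, 4294967295, 4294967295, 4294967295, 4294967295]

VLMAX = (256 × 1) / 32 = 8 lanes
AVL=3 ≤ VLMAX=8, so vl = 3
  i=0: xor(0xd6,0x7b) → 173
  i=1: xor(0xee,0x6a) → 132
  i=2: xor(0x45,0x7f) → 58
  i=3: tail/ones → 4294967295
  i=4: tail/ones → 4294967295
  i=5: tail/ones → 4294967295
  i=6: tail/ones → 4294967295
  i=7: tail/ones → 4294967295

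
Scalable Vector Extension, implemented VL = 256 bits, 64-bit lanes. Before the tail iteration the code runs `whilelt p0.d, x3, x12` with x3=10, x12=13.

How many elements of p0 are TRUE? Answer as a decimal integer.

lane count: 256 div 64 = 4
whilelt: lane j active iff 10+j < 13 → j < 3 → 3 active

vl = 3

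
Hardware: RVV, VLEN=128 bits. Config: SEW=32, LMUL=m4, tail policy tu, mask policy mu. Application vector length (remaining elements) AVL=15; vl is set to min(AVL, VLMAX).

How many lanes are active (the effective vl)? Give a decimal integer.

VLMAX = (128 × 4) / 32 = 16 lanes
AVL=15 ≤ VLMAX=16, so vl = 15

vl = 15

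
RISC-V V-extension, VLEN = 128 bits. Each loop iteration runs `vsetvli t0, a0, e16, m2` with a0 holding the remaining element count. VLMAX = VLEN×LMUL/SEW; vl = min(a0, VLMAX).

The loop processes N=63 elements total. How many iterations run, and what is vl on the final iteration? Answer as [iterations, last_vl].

[iterations, last_vl] = [4, 15]

VLMAX = VLEN×LMUL/SEW = 128×2/16 = 16
N=63: ⌈63/16⌉ = 4 iters; last vl = 63 − 3×16 = 15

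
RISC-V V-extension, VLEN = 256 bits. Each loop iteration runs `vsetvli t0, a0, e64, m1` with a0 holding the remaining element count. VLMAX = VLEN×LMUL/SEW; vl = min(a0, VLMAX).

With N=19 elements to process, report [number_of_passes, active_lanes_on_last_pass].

VLMAX = VLEN×LMUL/SEW = 256×1/64 = 4
N=19: ⌈19/4⌉ = 5 iters; last vl = 19 − 4×4 = 3

[iterations, last_vl] = [5, 3]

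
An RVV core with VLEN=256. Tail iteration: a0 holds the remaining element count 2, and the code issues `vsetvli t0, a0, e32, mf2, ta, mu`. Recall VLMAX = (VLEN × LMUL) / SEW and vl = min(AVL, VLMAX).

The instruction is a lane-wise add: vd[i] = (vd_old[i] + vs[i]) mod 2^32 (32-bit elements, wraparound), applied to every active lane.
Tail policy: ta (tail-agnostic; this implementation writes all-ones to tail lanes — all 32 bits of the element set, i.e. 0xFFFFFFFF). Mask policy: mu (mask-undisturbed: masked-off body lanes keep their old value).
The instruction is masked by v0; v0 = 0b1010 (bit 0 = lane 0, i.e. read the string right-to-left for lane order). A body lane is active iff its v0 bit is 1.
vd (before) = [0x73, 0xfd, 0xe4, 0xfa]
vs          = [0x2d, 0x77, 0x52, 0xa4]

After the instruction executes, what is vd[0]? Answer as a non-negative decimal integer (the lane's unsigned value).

vd[0] = 115

lanes per group: 256·1/2/32 = 4
vl = min(AVL, VLMAX) = min(2, 4) = 2
  i=0: mask-off/keep → 115
  i=1: add(0xfd,0x77) → 372
  i=2: tail/ones → 4294967295
  i=3: tail/ones → 4294967295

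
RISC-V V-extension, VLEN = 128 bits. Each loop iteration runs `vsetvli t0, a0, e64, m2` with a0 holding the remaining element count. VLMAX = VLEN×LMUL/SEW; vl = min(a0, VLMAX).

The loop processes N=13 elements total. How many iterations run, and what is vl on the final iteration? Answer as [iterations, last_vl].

VLMAX = (128 × 2) / 64 = 4 lanes
iterations = ceil(13/4) = 4; final-pass vl = 1

[iterations, last_vl] = [4, 1]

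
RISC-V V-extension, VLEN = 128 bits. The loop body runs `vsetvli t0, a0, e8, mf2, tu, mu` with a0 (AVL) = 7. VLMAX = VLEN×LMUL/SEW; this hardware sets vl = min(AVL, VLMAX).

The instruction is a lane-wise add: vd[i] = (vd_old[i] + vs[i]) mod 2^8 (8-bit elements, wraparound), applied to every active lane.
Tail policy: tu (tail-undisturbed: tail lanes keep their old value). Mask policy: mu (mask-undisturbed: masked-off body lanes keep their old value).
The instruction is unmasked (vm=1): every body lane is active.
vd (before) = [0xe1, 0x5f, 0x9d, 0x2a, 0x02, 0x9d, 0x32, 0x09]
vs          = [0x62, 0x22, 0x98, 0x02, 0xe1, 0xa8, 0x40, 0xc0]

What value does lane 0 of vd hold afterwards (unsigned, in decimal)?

VLMAX = VLEN×LMUL/SEW = 128×1/2/8 = 8
vl = min(AVL, VLMAX) = min(7, 8) = 7
  i=0: add(0xe1,0x62) → 67
  i=1: add(0x5f,0x22) → 129
  i=2: add(0x9d,0x98) → 53
  i=3: add(0x2a,0x02) → 44
  i=4: add(0x02,0xe1) → 227
  i=5: add(0x9d,0xa8) → 69
  i=6: add(0x32,0x40) → 114
  i=7: tail/keep → 9

vd[0] = 67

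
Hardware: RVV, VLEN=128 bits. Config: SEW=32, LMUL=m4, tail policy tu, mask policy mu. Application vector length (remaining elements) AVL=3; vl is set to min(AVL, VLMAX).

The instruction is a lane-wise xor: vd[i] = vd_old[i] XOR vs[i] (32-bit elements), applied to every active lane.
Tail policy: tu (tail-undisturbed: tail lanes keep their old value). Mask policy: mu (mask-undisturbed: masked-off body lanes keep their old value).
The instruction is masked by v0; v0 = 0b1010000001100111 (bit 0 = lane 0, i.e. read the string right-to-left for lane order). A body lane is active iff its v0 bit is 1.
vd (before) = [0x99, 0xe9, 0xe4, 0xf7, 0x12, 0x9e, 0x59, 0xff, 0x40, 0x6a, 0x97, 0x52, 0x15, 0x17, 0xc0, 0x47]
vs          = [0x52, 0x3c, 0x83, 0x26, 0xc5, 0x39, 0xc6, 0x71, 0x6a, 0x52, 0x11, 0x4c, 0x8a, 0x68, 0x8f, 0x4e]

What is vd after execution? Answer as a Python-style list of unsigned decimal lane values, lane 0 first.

lanes per group: 128·4/32 = 16
AVL=3 ≤ VLMAX=16, so vl = 3
lane  0: xor(0x99,0x52) ⇒ 0xcb
lane  1: xor(0xe9,0x3c) ⇒ 0xd5
lane  2: xor(0xe4,0x83) ⇒ 0x67
lane  3: tail/keep ⇒ 0xf7
lane  4: tail/keep ⇒ 0x12
lane  5: tail/keep ⇒ 0x9e
lane  6: tail/keep ⇒ 0x59
lane  7: tail/keep ⇒ 0xff
lane  8: tail/keep ⇒ 0x40
lane  9: tail/keep ⇒ 0x6a
lane 10: tail/keep ⇒ 0x97
lane 11: tail/keep ⇒ 0x52
lane 12: tail/keep ⇒ 0x15
lane 13: tail/keep ⇒ 0x17
lane 14: tail/keep ⇒ 0xc0
lane 15: tail/keep ⇒ 0x47

vd = [203, 213, 103, 247, 18, 158, 89, 255, 64, 106, 151, 82, 21, 23, 192, 71]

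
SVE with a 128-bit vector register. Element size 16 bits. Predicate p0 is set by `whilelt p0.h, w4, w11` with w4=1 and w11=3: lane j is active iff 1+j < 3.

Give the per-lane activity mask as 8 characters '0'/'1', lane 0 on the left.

register lanes = 128/16 = 8
p0[j] = (1+j < 3); true for j=0..1 → 2 lanes set
bits (lane 0 leftmost): 11000000

predicate = 11000000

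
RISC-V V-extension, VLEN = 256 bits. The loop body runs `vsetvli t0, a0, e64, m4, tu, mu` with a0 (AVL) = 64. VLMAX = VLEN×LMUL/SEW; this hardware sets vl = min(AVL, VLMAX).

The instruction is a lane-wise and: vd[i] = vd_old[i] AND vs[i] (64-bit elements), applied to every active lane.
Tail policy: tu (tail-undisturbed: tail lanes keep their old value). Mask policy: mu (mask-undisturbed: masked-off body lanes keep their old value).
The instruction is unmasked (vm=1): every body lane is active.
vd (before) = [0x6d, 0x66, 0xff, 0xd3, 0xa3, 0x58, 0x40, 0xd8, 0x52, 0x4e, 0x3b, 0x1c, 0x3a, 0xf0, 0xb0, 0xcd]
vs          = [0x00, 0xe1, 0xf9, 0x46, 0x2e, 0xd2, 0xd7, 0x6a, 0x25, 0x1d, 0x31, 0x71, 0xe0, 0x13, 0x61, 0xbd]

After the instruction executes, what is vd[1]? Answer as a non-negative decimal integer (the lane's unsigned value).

vd[1] = 96

VLMAX = VLEN×LMUL/SEW = 256×4/64 = 16
AVL=64 > VLMAX=16, so vl = 16
  i=0: and(0x6d,0x00) → 0
  i=1: and(0x66,0xe1) → 96
  i=2: and(0xff,0xf9) → 249
  i=3: and(0xd3,0x46) → 66
  i=4: and(0xa3,0x2e) → 34
  i=5: and(0x58,0xd2) → 80
  i=6: and(0x40,0xd7) → 64
  i=7: and(0xd8,0x6a) → 72
  i=8: and(0x52,0x25) → 0
  i=9: and(0x4e,0x1d) → 12
  i=10: and(0x3b,0x31) → 49
  i=11: and(0x1c,0x71) → 16
  i=12: and(0x3a,0xe0) → 32
  i=13: and(0xf0,0x13) → 16
  i=14: and(0xb0,0x61) → 32
  i=15: and(0xcd,0xbd) → 141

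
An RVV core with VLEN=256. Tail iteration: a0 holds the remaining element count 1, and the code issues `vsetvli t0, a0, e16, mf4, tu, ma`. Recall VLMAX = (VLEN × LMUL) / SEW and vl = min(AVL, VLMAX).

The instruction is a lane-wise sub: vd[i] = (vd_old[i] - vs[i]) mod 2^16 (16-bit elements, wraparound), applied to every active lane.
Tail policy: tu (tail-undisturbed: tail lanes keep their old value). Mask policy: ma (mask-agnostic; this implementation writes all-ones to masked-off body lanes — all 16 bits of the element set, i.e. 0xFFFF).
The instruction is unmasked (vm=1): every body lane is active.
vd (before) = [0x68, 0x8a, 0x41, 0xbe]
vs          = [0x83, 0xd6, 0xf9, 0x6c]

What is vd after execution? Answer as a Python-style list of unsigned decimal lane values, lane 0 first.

VLMAX = VLEN×LMUL/SEW = 256×1/4/16 = 4
vl = min(AVL, VLMAX) = min(1, 4) = 1
lane  0: sub(0x68,0x83) ⇒ 0xffe5
lane  1: tail/keep ⇒ 0x8a
lane  2: tail/keep ⇒ 0x41
lane  3: tail/keep ⇒ 0xbe

vd = [65509, 138, 65, 190]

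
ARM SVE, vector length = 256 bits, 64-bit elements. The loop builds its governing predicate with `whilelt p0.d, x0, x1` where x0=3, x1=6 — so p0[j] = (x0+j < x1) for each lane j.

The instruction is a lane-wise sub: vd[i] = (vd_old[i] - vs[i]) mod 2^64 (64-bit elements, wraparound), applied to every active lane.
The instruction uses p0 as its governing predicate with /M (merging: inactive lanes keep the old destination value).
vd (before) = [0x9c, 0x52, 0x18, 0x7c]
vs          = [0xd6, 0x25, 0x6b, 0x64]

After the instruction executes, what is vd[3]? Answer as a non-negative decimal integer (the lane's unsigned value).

256-bit reg / 64-bit elem → 4 lanes
p0[j] = (3+j < 6); true for j=0..2 → 3 lanes set
lane  0: sub(0x9c,0xd6) ⇒ 0xffffffffffffffc6
lane  1: sub(0x52,0x25) ⇒ 0x2d
lane  2: sub(0x18,0x6b) ⇒ 0xffffffffffffffad
lane  3: tail/keep ⇒ 0x7c

vd[3] = 124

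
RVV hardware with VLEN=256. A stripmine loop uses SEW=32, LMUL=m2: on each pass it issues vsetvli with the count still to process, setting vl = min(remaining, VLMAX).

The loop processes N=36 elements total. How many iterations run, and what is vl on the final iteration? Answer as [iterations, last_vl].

VLMAX = VLEN×LMUL/SEW = 256×2/32 = 16
36 elements at 16/iter → 3 passes, remainder 4 on the last

[iterations, last_vl] = [3, 4]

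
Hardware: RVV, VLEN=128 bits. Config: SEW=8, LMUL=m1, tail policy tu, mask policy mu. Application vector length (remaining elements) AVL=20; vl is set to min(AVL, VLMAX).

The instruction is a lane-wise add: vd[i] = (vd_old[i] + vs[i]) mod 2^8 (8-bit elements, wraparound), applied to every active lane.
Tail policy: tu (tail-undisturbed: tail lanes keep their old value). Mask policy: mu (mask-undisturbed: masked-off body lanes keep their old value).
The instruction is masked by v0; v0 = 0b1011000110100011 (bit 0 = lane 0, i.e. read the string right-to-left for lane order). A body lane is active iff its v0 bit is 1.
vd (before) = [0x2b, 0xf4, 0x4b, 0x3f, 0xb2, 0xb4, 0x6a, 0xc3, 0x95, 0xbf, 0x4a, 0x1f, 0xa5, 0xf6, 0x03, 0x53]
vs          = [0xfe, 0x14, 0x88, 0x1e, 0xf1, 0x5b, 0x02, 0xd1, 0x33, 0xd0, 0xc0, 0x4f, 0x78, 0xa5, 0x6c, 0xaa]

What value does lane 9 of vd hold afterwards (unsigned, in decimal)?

vd[9] = 191

VLMAX = VLEN×LMUL/SEW = 128×1/8 = 16
vl = min(AVL, VLMAX) = min(20, 16) = 16
lane  0: add(0x2b,0xfe) ⇒ 0x29
lane  1: add(0xf4,0x14) ⇒ 0x08
lane  2: mask-off/keep ⇒ 0x4b
lane  3: mask-off/keep ⇒ 0x3f
lane  4: mask-off/keep ⇒ 0xb2
lane  5: add(0xb4,0x5b) ⇒ 0x0f
lane  6: mask-off/keep ⇒ 0x6a
lane  7: add(0xc3,0xd1) ⇒ 0x94
lane  8: add(0x95,0x33) ⇒ 0xc8
lane  9: mask-off/keep ⇒ 0xbf
lane 10: mask-off/keep ⇒ 0x4a
lane 11: mask-off/keep ⇒ 0x1f
lane 12: add(0xa5,0x78) ⇒ 0x1d
lane 13: add(0xf6,0xa5) ⇒ 0x9b
lane 14: mask-off/keep ⇒ 0x03
lane 15: add(0x53,0xaa) ⇒ 0xfd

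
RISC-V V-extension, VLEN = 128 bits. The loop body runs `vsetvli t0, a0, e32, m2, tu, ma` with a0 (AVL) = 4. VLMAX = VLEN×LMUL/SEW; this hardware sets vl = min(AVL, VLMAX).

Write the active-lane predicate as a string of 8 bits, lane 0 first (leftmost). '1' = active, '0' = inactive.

predicate = 11110000

lanes per group: 128·2/32 = 8
AVL=4 ≤ VLMAX=8, so vl = 4
bits (lane 0 leftmost): 11110000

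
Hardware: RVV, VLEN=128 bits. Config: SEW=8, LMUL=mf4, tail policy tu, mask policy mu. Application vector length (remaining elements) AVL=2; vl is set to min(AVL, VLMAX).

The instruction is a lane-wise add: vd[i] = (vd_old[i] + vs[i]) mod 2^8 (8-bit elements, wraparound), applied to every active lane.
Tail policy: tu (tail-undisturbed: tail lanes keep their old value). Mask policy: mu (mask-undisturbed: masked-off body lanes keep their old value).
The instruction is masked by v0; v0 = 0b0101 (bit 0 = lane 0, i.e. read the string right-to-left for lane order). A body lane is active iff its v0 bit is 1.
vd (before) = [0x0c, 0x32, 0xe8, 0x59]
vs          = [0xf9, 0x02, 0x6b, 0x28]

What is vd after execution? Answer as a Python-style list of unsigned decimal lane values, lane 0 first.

vd = [5, 50, 232, 89]

VLMAX = VLEN×LMUL/SEW = 128×1/4/8 = 4
vl ← min(2, 4) = 2
  i=0: add(0x0c,0xf9) → 5
  i=1: mask-off/keep → 50
  i=2: tail/keep → 232
  i=3: tail/keep → 89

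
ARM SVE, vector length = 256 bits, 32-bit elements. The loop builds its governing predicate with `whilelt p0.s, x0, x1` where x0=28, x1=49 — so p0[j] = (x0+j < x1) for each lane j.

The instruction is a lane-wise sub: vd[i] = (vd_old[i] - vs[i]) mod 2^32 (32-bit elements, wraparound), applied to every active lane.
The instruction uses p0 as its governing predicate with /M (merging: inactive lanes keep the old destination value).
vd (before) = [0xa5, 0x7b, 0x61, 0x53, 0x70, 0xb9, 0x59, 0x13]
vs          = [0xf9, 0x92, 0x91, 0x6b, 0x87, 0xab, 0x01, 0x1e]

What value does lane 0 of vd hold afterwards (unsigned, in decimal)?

vd[0] = 4294967212

register lanes = 256/32 = 8
active while 28+j < 49, i.e. j ∈ [0,21) capped at 8 ⇒ 8
  i=0: sub(0xa5,0xf9) → 4294967212
  i=1: sub(0x7b,0x92) → 4294967273
  i=2: sub(0x61,0x91) → 4294967248
  i=3: sub(0x53,0x6b) → 4294967272
  i=4: sub(0x70,0x87) → 4294967273
  i=5: sub(0xb9,0xab) → 14
  i=6: sub(0x59,0x01) → 88
  i=7: sub(0x13,0x1e) → 4294967285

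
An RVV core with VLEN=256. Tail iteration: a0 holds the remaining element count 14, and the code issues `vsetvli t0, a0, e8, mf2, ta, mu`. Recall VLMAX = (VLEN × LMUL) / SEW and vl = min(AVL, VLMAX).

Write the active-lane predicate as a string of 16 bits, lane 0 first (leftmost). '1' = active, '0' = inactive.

VLMAX = (256 × 1/2) / 8 = 16 lanes
vl ← min(14, 16) = 14
bits (lane 0 leftmost): 1111111111111100

predicate = 1111111111111100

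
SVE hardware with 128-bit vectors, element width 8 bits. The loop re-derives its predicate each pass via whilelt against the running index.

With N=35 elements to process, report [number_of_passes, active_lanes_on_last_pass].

lane count: 128 div 8 = 16
iterations = ceil(35/16) = 3; final-pass vl = 3

[iterations, last_vl] = [3, 3]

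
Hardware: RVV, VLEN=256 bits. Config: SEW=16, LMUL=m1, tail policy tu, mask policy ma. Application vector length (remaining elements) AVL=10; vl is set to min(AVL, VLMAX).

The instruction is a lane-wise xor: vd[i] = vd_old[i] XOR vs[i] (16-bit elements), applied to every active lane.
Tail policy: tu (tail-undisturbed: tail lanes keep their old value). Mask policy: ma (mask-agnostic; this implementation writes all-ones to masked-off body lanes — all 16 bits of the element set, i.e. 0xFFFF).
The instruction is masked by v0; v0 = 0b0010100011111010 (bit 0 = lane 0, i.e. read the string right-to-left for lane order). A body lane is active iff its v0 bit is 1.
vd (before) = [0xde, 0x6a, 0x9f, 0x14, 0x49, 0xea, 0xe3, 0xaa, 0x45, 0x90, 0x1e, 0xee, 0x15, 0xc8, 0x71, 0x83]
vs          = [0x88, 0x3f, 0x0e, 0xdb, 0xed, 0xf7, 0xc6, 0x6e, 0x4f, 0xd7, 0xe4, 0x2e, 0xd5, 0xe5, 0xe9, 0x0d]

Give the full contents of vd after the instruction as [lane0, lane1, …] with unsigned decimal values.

lanes per group: 256·1/16 = 16
AVL=10 ≤ VLMAX=16, so vl = 10
  i=0: mask-off/ones → 65535
  i=1: xor(0x6a,0x3f) → 85
  i=2: mask-off/ones → 65535
  i=3: xor(0x14,0xdb) → 207
  i=4: xor(0x49,0xed) → 164
  i=5: xor(0xea,0xf7) → 29
  i=6: xor(0xe3,0xc6) → 37
  i=7: xor(0xaa,0x6e) → 196
  i=8: mask-off/ones → 65535
  i=9: mask-off/ones → 65535
  i=10: tail/keep → 30
  i=11: tail/keep → 238
  i=12: tail/keep → 21
  i=13: tail/keep → 200
  i=14: tail/keep → 113
  i=15: tail/keep → 131

vd = [65535, 85, 65535, 207, 164, 29, 37, 196, 65535, 65535, 30, 238, 21, 200, 113, 131]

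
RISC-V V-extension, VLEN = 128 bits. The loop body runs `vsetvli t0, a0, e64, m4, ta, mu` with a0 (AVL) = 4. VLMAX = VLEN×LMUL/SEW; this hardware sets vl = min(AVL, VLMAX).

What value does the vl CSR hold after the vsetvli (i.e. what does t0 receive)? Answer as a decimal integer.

VLMAX = (128 × 4) / 64 = 8 lanes
vl ← min(4, 8) = 4

vl = 4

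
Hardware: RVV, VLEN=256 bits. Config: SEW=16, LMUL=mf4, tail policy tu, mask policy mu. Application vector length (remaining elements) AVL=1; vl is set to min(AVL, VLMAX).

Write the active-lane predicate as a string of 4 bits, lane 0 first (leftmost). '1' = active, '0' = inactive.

predicate = 1000

VLMAX = VLEN×LMUL/SEW = 256×1/4/16 = 4
vl ← min(1, 4) = 1
bits (lane 0 leftmost): 1000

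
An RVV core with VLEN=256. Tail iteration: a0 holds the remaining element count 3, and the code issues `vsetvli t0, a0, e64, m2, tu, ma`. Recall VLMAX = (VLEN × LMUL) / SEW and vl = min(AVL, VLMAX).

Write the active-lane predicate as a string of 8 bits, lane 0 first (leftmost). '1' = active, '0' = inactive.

predicate = 11100000

lanes per group: 256·2/64 = 8
vl = min(AVL, VLMAX) = min(3, 8) = 3
bits (lane 0 leftmost): 11100000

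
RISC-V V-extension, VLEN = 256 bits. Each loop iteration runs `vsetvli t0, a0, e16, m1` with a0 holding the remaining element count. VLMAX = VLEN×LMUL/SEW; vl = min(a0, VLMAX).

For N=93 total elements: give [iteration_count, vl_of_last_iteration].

VLMAX = VLEN×LMUL/SEW = 256×1/16 = 16
93 elements at 16/iter → 6 passes, remainder 13 on the last

[iterations, last_vl] = [6, 13]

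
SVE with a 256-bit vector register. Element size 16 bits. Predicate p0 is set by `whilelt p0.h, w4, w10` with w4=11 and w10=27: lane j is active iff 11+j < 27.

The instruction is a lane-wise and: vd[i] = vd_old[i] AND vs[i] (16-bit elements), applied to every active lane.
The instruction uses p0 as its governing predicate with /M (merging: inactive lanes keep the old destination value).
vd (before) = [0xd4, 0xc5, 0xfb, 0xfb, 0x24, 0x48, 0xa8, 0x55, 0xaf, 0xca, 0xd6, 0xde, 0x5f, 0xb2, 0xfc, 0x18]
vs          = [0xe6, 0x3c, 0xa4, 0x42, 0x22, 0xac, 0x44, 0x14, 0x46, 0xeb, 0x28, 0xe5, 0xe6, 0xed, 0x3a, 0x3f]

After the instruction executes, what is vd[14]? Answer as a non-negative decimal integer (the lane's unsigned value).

vd[14] = 56

lane count: 256 div 16 = 16
p0[j] = (11+j < 27); true for j=0..15 → 16 lanes set
  i=0: and(0xd4,0xe6) → 196
  i=1: and(0xc5,0x3c) → 4
  i=2: and(0xfb,0xa4) → 160
  i=3: and(0xfb,0x42) → 66
  i=4: and(0x24,0x22) → 32
  i=5: and(0x48,0xac) → 8
  i=6: and(0xa8,0x44) → 0
  i=7: and(0x55,0x14) → 20
  i=8: and(0xaf,0x46) → 6
  i=9: and(0xca,0xeb) → 202
  i=10: and(0xd6,0x28) → 0
  i=11: and(0xde,0xe5) → 196
  i=12: and(0x5f,0xe6) → 70
  i=13: and(0xb2,0xed) → 160
  i=14: and(0xfc,0x3a) → 56
  i=15: and(0x18,0x3f) → 24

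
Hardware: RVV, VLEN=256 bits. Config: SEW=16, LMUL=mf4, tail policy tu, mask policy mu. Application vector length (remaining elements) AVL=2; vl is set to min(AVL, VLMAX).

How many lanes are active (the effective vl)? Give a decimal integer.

vl = 2

VLMAX = (256 × 1/4) / 16 = 4 lanes
AVL=2 ≤ VLMAX=4, so vl = 2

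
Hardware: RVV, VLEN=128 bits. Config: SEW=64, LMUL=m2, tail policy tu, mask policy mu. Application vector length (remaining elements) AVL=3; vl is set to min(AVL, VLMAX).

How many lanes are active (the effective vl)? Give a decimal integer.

vl = 3

VLMAX = (128 × 2) / 64 = 4 lanes
AVL=3 ≤ VLMAX=4, so vl = 3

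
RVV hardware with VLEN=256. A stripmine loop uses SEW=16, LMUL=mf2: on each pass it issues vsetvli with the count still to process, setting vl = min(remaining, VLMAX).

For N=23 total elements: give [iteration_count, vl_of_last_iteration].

VLMAX = VLEN×LMUL/SEW = 256×1/2/16 = 8
N=23: ⌈23/8⌉ = 3 iters; last vl = 23 − 2×8 = 7

[iterations, last_vl] = [3, 7]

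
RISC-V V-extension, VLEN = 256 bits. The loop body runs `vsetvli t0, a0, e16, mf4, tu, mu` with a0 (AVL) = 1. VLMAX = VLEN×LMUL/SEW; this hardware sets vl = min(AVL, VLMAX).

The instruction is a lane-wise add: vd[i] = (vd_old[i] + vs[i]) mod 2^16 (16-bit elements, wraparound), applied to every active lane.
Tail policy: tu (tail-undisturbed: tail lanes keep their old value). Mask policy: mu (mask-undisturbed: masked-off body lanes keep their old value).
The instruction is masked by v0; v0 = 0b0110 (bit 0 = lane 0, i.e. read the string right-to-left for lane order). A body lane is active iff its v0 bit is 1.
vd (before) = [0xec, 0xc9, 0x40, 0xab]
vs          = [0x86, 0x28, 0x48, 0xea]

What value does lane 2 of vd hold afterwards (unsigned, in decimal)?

VLMAX = (256 × 1/4) / 16 = 4 lanes
AVL=1 ≤ VLMAX=4, so vl = 1
lane  0: mask-off/keep ⇒ 0xec
lane  1: tail/keep ⇒ 0xc9
lane  2: tail/keep ⇒ 0x40
lane  3: tail/keep ⇒ 0xab

vd[2] = 64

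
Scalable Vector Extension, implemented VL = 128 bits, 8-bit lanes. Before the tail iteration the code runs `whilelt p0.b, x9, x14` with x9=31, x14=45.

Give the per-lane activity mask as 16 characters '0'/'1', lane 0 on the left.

128-bit reg / 8-bit elem → 16 lanes
whilelt: lane j active iff 31+j < 45 → j < 14 → 14 active
bits (lane 0 leftmost): 1111111111111100

predicate = 1111111111111100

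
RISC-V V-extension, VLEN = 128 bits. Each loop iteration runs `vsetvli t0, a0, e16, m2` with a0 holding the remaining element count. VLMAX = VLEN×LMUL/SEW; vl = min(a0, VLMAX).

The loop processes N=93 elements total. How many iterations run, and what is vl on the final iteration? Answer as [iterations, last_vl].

lanes per group: 128·2/16 = 16
N=93: ⌈93/16⌉ = 6 iters; last vl = 93 − 5×16 = 13

[iterations, last_vl] = [6, 13]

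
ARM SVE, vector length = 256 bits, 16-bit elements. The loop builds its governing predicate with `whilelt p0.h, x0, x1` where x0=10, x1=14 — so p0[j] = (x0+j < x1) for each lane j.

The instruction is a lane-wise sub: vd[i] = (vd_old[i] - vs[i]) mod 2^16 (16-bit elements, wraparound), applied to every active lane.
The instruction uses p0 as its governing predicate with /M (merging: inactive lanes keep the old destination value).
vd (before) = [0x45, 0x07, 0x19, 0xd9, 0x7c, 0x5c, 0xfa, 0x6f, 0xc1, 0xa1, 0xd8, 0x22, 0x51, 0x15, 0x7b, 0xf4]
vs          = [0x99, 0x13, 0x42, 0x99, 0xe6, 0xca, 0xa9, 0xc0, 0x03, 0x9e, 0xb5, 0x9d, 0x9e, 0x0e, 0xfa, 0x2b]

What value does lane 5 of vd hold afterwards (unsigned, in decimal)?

256-bit reg / 16-bit elem → 16 lanes
whilelt: lane j active iff 10+j < 14 → j < 4 → 4 active
lane  0: sub(0x45,0x99) ⇒ 0xffac
lane  1: sub(0x07,0x13) ⇒ 0xfff4
lane  2: sub(0x19,0x42) ⇒ 0xffd7
lane  3: sub(0xd9,0x99) ⇒ 0x40
lane  4: tail/keep ⇒ 0x7c
lane  5: tail/keep ⇒ 0x5c
lane  6: tail/keep ⇒ 0xfa
lane  7: tail/keep ⇒ 0x6f
lane  8: tail/keep ⇒ 0xc1
lane  9: tail/keep ⇒ 0xa1
lane 10: tail/keep ⇒ 0xd8
lane 11: tail/keep ⇒ 0x22
lane 12: tail/keep ⇒ 0x51
lane 13: tail/keep ⇒ 0x15
lane 14: tail/keep ⇒ 0x7b
lane 15: tail/keep ⇒ 0xf4

vd[5] = 92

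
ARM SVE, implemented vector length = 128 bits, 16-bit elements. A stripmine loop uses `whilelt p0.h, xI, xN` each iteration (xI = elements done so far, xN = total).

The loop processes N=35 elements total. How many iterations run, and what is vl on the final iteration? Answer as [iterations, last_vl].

register lanes = 128/16 = 8
35 elements at 8/iter → 5 passes, remainder 3 on the last

[iterations, last_vl] = [5, 3]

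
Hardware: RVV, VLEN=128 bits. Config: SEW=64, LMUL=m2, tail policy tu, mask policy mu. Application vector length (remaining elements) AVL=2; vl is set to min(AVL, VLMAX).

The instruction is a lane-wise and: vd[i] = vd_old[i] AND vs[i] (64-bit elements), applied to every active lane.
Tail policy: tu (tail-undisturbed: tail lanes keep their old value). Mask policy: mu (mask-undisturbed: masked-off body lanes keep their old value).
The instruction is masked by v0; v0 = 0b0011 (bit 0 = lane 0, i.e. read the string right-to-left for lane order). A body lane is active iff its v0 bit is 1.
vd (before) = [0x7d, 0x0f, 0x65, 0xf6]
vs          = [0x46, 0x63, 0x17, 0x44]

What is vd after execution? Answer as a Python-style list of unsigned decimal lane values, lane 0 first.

lanes per group: 128·2/64 = 4
vl ← min(2, 4) = 2
  i=0: and(0x7d,0x46) → 68
  i=1: and(0x0f,0x63) → 3
  i=2: tail/keep → 101
  i=3: tail/keep → 246

vd = [68, 3, 101, 246]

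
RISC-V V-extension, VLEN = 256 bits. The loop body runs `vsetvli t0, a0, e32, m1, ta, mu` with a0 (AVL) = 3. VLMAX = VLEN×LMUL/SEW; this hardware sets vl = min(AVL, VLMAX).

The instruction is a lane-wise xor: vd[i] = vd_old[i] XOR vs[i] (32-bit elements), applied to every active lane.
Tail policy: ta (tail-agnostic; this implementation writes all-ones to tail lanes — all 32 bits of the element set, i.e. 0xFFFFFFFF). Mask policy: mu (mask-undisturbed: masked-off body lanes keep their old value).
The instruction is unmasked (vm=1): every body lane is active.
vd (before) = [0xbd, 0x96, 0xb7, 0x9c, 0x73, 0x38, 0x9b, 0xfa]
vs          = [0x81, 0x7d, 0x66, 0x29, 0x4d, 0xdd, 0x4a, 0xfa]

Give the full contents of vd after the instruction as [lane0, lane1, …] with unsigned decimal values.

vd = [60, 235, 209, 4294967295, 4294967295, 4294967295, 4294967295, 4294967295]

lanes per group: 256·1/32 = 8
AVL=3 ≤ VLMAX=8, so vl = 3
lane  0: xor(0xbd,0x81) ⇒ 0x3c
lane  1: xor(0x96,0x7d) ⇒ 0xeb
lane  2: xor(0xb7,0x66) ⇒ 0xd1
lane  3: tail/ones ⇒ 0xffffffff
lane  4: tail/ones ⇒ 0xffffffff
lane  5: tail/ones ⇒ 0xffffffff
lane  6: tail/ones ⇒ 0xffffffff
lane  7: tail/ones ⇒ 0xffffffff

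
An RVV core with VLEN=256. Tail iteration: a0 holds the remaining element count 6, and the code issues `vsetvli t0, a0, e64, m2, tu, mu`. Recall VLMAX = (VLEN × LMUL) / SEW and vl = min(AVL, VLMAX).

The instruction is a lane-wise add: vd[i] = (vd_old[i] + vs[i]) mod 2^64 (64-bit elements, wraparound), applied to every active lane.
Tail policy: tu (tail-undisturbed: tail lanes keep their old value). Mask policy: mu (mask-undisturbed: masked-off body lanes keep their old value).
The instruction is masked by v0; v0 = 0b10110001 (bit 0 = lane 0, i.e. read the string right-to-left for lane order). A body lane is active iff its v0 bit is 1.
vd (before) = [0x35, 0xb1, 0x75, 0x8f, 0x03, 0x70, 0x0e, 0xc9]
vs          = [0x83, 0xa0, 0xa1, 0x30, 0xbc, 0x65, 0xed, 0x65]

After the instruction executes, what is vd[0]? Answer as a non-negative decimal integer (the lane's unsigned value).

VLMAX = (256 × 2) / 64 = 8 lanes
vl = min(AVL, VLMAX) = min(6, 8) = 6
[0] add(0x35,0x83) = 0xb8
[1] mask-off/keep = 0xb1
[2] mask-off/keep = 0x75
[3] mask-off/keep = 0x8f
[4] add(0x03,0xbc) = 0xbf
[5] add(0x70,0x65) = 0xd5
[6] tail/keep = 0x0e
[7] tail/keep = 0xc9

vd[0] = 184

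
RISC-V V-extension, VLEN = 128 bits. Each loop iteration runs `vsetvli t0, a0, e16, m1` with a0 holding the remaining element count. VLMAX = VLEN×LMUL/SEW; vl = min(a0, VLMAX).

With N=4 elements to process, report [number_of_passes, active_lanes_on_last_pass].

VLMAX = (128 × 1) / 16 = 8 lanes
4 elements at 8/iter → 1 passes, remainder 4 on the last

[iterations, last_vl] = [1, 4]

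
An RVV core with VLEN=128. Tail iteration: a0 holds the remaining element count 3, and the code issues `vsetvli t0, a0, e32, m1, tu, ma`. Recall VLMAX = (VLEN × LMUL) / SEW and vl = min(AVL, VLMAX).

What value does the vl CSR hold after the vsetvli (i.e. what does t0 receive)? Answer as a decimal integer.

vl = 3

lanes per group: 128·1/32 = 4
vl = min(AVL, VLMAX) = min(3, 4) = 3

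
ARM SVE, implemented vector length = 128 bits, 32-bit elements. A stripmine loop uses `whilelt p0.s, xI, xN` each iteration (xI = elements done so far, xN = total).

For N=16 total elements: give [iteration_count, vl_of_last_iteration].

128-bit reg / 32-bit elem → 4 lanes
iterations = ceil(16/4) = 4; final-pass vl = 4

[iterations, last_vl] = [4, 4]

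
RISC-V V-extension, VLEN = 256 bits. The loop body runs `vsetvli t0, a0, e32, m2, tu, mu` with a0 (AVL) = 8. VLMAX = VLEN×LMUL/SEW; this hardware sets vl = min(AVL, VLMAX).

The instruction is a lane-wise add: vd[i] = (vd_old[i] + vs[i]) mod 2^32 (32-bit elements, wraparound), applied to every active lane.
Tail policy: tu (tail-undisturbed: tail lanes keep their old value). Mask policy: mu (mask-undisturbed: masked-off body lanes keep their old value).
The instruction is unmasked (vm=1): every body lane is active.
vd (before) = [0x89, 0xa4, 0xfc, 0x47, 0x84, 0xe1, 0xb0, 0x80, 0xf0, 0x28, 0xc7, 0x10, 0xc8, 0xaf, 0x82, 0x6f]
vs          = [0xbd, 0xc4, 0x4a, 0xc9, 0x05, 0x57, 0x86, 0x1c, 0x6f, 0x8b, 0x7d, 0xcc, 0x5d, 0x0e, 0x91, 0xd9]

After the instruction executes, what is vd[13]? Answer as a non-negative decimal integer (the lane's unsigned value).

vd[13] = 175

VLMAX = VLEN×LMUL/SEW = 256×2/32 = 16
vl = min(AVL, VLMAX) = min(8, 16) = 8
vd[0] add(0x89,0xbd) -> 0x146
vd[1] add(0xa4,0xc4) -> 0x168
vd[2] add(0xfc,0x4a) -> 0x146
vd[3] add(0x47,0xc9) -> 0x110
vd[4] add(0x84,0x05) -> 0x89
vd[5] add(0xe1,0x57) -> 0x138
vd[6] add(0xb0,0x86) -> 0x136
vd[7] add(0x80,0x1c) -> 0x9c
vd[8] tail/keep -> 0xf0
vd[9] tail/keep -> 0x28
vd[10] tail/keep -> 0xc7
vd[11] tail/keep -> 0x10
vd[12] tail/keep -> 0xc8
vd[13] tail/keep -> 0xaf
vd[14] tail/keep -> 0x82
vd[15] tail/keep -> 0x6f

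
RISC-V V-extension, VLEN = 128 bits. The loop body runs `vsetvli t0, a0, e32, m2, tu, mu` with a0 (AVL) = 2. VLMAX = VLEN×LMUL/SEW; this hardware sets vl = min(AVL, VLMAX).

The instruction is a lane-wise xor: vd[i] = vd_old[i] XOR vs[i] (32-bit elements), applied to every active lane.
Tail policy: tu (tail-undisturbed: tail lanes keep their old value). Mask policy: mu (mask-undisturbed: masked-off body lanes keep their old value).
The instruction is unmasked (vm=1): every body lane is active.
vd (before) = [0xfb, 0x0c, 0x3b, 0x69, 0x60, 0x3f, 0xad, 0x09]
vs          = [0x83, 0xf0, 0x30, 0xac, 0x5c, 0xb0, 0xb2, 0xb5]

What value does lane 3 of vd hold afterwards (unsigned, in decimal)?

vd[3] = 105

VLMAX = VLEN×LMUL/SEW = 128×2/32 = 8
vl ← min(2, 8) = 2
  i=0: xor(0xfb,0x83) → 120
  i=1: xor(0x0c,0xf0) → 252
  i=2: tail/keep → 59
  i=3: tail/keep → 105
  i=4: tail/keep → 96
  i=5: tail/keep → 63
  i=6: tail/keep → 173
  i=7: tail/keep → 9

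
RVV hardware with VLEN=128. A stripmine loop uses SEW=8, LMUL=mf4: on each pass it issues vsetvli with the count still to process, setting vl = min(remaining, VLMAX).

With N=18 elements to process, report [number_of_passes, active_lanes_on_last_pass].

[iterations, last_vl] = [5, 2]

lanes per group: 128·1/4/8 = 4
iterations = ceil(18/4) = 5; final-pass vl = 2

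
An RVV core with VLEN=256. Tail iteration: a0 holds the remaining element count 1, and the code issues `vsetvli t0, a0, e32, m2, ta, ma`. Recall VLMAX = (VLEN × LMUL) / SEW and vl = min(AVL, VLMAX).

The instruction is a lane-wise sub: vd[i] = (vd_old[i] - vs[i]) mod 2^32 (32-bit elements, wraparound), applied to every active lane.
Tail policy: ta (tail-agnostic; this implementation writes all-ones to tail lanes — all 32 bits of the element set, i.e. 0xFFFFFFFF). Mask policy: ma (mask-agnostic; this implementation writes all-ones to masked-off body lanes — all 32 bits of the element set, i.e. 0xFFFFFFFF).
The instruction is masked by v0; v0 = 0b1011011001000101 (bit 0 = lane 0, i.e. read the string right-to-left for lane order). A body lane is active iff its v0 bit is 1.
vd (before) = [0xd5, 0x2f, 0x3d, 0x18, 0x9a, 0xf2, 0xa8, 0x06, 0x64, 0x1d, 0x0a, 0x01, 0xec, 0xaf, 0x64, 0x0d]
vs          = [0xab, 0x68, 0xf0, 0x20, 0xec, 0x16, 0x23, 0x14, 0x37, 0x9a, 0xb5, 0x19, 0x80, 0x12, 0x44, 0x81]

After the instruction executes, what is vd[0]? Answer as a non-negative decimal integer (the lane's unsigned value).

vd[0] = 42

lanes per group: 256·2/32 = 16
AVL=1 ≤ VLMAX=16, so vl = 1
[0] sub(0xd5,0xab) = 0x2a
[1] tail/ones = 0xffffffff
[2] tail/ones = 0xffffffff
[3] tail/ones = 0xffffffff
[4] tail/ones = 0xffffffff
[5] tail/ones = 0xffffffff
[6] tail/ones = 0xffffffff
[7] tail/ones = 0xffffffff
[8] tail/ones = 0xffffffff
[9] tail/ones = 0xffffffff
[10] tail/ones = 0xffffffff
[11] tail/ones = 0xffffffff
[12] tail/ones = 0xffffffff
[13] tail/ones = 0xffffffff
[14] tail/ones = 0xffffffff
[15] tail/ones = 0xffffffff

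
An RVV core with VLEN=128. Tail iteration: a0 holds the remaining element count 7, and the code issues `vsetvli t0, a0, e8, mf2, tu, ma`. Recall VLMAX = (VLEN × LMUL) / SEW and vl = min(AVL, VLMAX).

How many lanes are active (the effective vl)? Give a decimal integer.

vl = 7

lanes per group: 128·1/2/8 = 8
vl = min(AVL, VLMAX) = min(7, 8) = 7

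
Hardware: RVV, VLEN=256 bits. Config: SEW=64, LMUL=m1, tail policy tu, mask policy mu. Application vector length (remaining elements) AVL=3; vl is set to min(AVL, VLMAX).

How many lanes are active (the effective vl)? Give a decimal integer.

vl = 3

VLMAX = VLEN×LMUL/SEW = 256×1/64 = 4
vl = min(AVL, VLMAX) = min(3, 4) = 3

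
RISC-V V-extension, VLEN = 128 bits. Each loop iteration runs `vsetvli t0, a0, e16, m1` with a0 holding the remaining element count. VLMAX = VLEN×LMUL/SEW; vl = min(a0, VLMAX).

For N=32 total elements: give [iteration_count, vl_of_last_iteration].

lanes per group: 128·1/16 = 8
iterations = ceil(32/8) = 4; final-pass vl = 8

[iterations, last_vl] = [4, 8]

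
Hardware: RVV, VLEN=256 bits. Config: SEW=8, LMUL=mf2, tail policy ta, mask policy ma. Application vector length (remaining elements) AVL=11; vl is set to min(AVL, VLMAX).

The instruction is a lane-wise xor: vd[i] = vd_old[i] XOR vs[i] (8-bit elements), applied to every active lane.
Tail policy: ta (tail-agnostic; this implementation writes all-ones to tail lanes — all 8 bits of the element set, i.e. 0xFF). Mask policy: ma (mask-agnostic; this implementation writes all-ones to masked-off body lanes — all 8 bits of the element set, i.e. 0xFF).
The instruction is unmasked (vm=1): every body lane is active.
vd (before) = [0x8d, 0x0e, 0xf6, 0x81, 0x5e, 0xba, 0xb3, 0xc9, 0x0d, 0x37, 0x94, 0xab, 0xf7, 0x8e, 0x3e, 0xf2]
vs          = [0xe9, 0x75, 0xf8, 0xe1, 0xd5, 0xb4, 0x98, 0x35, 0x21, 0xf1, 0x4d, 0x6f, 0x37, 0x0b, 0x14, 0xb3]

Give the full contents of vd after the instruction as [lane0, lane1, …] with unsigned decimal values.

lanes per group: 256·1/2/8 = 16
vl ← min(11, 16) = 11
  i=0: xor(0x8d,0xe9) → 100
  i=1: xor(0x0e,0x75) → 123
  i=2: xor(0xf6,0xf8) → 14
  i=3: xor(0x81,0xe1) → 96
  i=4: xor(0x5e,0xd5) → 139
  i=5: xor(0xba,0xb4) → 14
  i=6: xor(0xb3,0x98) → 43
  i=7: xor(0xc9,0x35) → 252
  i=8: xor(0x0d,0x21) → 44
  i=9: xor(0x37,0xf1) → 198
  i=10: xor(0x94,0x4d) → 217
  i=11: tail/ones → 255
  i=12: tail/ones → 255
  i=13: tail/ones → 255
  i=14: tail/ones → 255
  i=15: tail/ones → 255

vd = [100, 123, 14, 96, 139, 14, 43, 252, 44, 198, 217, 255, 255, 255, 255, 255]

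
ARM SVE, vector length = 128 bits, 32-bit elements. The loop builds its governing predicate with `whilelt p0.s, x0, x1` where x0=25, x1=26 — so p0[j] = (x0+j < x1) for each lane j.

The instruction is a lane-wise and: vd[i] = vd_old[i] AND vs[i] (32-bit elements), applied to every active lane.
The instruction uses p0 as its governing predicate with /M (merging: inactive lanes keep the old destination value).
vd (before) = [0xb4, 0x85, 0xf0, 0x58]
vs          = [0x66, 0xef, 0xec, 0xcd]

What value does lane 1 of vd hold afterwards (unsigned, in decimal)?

vd[1] = 133

128-bit reg / 32-bit elem → 4 lanes
whilelt: lane j active iff 25+j < 26 → j < 1 → 1 active
  i=0: and(0xb4,0x66) → 36
  i=1: tail/keep → 133
  i=2: tail/keep → 240
  i=3: tail/keep → 88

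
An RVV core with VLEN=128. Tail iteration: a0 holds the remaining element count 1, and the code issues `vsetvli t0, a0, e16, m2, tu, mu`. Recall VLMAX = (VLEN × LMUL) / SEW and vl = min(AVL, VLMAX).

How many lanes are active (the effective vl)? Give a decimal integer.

vl = 1

VLMAX = (128 × 2) / 16 = 16 lanes
vl = min(AVL, VLMAX) = min(1, 16) = 1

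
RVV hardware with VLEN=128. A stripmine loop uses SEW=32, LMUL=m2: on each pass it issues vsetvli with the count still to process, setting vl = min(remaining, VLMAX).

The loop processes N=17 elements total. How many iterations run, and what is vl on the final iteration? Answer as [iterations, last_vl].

VLMAX = (128 × 2) / 32 = 8 lanes
N=17: ⌈17/8⌉ = 3 iters; last vl = 17 − 2×8 = 1

[iterations, last_vl] = [3, 1]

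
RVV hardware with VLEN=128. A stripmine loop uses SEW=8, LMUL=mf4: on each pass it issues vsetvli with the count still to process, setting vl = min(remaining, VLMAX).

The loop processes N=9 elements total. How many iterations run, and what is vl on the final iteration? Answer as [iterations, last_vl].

[iterations, last_vl] = [3, 1]

VLMAX = VLEN×LMUL/SEW = 128×1/4/8 = 4
iterations = ceil(9/4) = 3; final-pass vl = 1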